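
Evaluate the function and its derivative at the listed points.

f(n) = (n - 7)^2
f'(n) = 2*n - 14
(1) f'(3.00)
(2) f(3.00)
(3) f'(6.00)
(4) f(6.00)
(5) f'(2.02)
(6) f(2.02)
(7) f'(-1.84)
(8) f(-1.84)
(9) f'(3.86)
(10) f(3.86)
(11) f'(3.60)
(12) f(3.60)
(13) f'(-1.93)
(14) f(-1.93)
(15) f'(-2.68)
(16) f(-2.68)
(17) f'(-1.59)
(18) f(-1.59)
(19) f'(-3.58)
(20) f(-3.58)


(1) = -8.00
(2) = 16.00
(3) = -2.00
(4) = 1.00
(5) = -9.96
(6) = 24.80
(7) = -17.68
(8) = 78.15
(9) = -6.28
(10) = 9.86
(11) = -6.80
(12) = 11.56
(13) = -17.86
(14) = 79.74
(15) = -19.36
(16) = 93.70
(17) = -17.18
(18) = 73.79
(19) = -21.16
(20) = 111.94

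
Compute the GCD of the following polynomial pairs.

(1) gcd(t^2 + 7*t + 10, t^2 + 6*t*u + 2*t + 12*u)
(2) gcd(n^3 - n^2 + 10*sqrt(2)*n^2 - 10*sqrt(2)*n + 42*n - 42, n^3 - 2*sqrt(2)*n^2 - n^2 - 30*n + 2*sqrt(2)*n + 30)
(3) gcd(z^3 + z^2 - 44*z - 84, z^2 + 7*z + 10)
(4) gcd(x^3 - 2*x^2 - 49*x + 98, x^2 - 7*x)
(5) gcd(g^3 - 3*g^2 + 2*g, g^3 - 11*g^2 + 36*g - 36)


(1) = gcd((t + 2)*(t + 5), (t + 2)*(t + 6*u)) = t + 2
(2) = gcd((n - 1)*(n + 3*sqrt(2))*(n + 7*sqrt(2)), (n - 1)*(n - 5*sqrt(2))*(n + 3*sqrt(2))) = n^2 + n*(-1 + 3*sqrt(2)) - 3*sqrt(2)
(3) = gcd((z - 7)*(z + 2)*(z + 6), (z + 2)*(z + 5)) = z + 2
(4) = x - 7
(5) = g - 2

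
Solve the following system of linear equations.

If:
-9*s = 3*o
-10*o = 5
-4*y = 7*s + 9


Then:
o = -1/2
s = 1/6
y = -61/24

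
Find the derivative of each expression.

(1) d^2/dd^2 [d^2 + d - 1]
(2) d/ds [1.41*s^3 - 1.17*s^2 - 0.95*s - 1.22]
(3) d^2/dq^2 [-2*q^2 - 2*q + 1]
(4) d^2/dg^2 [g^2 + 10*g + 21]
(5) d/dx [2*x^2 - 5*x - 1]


(1) = 2
(2) = 4.23*s^2 - 2.34*s - 0.95
(3) = -4
(4) = 2
(5) = 4*x - 5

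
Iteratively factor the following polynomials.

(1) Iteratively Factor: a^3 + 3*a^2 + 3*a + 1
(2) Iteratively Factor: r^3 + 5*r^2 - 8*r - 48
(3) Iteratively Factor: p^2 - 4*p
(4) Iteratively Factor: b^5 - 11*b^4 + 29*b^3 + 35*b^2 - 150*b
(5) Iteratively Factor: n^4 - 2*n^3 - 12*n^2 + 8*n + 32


(1) = (a + 1)*(a^2 + 2*a + 1) = (a + 1)^2*(a + 1)
(2) = (r - 3)*(r^2 + 8*r + 16) = (r - 3)*(r + 4)*(r + 4)
(3) = (p - 4)*(p)
(4) = (b - 3)*(b^4 - 8*b^3 + 5*b^2 + 50*b) = (b - 5)*(b - 3)*(b^3 - 3*b^2 - 10*b) = (b - 5)^2*(b - 3)*(b^2 + 2*b) = (b - 5)^2*(b - 3)*(b + 2)*(b)
(5) = (n - 4)*(n^3 + 2*n^2 - 4*n - 8) = (n - 4)*(n + 2)*(n^2 - 4) = (n - 4)*(n - 2)*(n + 2)*(n + 2)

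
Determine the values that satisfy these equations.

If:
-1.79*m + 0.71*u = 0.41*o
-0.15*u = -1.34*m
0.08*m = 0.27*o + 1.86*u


Then:
m = 0.00
o = 0.00
u = 0.00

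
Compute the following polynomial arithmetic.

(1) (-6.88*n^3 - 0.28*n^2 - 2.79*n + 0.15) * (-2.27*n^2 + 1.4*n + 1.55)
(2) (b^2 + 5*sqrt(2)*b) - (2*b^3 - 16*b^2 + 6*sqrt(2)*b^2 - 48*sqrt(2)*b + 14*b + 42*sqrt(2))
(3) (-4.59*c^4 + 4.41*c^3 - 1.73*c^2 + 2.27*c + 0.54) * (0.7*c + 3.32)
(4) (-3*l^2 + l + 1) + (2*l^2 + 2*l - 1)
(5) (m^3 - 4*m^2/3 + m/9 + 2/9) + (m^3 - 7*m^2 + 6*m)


(1) = 15.6176*n^5 - 8.9964*n^4 - 4.7227*n^3 - 4.6805*n^2 - 4.1145*n + 0.2325
(2) = -2*b^3 - 6*sqrt(2)*b^2 + 17*b^2 - 14*b + 53*sqrt(2)*b - 42*sqrt(2)
(3) = -3.213*c^5 - 12.1518*c^4 + 13.4302*c^3 - 4.1546*c^2 + 7.9144*c + 1.7928
(4) = -l^2 + 3*l
(5) = 2*m^3 - 25*m^2/3 + 55*m/9 + 2/9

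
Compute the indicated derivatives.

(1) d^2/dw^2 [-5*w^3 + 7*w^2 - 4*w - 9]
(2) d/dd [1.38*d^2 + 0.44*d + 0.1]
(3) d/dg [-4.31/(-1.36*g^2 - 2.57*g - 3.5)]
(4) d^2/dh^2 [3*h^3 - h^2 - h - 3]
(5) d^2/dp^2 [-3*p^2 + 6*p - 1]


(1) = 14 - 30*w
(2) = 2.76*d + 0.44
(3) = (-11.7232*g - 11.0767)/(1.36*g^2 + 2.57*g + 3.5)^2
(4) = 18*h - 2
(5) = -6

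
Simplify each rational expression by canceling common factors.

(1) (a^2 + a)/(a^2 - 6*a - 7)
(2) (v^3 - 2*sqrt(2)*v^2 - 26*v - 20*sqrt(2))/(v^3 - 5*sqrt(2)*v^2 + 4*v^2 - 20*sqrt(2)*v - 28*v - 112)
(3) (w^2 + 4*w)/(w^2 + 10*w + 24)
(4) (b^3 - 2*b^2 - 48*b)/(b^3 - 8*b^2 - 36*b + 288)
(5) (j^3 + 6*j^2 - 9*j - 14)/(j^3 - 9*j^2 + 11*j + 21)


(1) = a/(a - 7)
(2) = (v^2 - 4*sqrt(2)*v - 10)/(v^2 + v*(4 - 7*sqrt(2)) - 28*sqrt(2))
(3) = w/(w + 6)
(4) = b/(b - 6)
(5) = (j^2 + 5*j - 14)/(j^2 - 10*j + 21)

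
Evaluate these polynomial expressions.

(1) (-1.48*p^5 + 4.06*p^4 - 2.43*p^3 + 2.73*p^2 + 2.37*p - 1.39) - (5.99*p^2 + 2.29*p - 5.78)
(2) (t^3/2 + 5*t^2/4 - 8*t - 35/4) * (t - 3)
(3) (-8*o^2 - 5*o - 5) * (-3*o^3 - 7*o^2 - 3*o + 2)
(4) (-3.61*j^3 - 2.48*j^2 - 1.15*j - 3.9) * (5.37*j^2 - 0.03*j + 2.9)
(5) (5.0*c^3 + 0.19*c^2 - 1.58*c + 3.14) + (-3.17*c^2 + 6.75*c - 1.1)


(1) = -1.48*p^5 + 4.06*p^4 - 2.43*p^3 - 3.26*p^2 + 0.08*p + 4.39
(2) = t^4/2 - t^3/4 - 47*t^2/4 + 61*t/4 + 105/4
(3) = 24*o^5 + 71*o^4 + 74*o^3 + 34*o^2 + 5*o - 10
(4) = -19.3857*j^5 - 13.2093*j^4 - 16.5701*j^3 - 28.1005*j^2 - 3.218*j - 11.31
(5) = 5.0*c^3 - 2.98*c^2 + 5.17*c + 2.04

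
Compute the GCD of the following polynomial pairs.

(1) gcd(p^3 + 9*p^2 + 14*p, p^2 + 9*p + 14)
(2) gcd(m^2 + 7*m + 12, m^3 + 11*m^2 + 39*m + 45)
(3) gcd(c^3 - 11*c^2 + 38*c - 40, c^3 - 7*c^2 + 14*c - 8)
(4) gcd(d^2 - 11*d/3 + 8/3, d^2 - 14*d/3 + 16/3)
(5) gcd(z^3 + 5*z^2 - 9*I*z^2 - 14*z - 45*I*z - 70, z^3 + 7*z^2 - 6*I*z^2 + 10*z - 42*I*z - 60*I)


(1) = gcd(p*(p + 2)*(p + 7), (p + 2)*(p + 7)) = p^2 + 9*p + 14
(2) = m + 3
(3) = gcd((c - 5)*(c - 4)*(c - 2), (c - 4)*(c - 2)*(c - 1)) = c^2 - 6*c + 8
(4) = gcd((d - 8/3)*(d - 1), (d - 8/3)*(d - 2)) = d - 8/3
(5) = gcd((z + 5)*(z - 7*I)*(z - 2*I), (z + 2)*(z + 5)*(z - 6*I)) = z + 5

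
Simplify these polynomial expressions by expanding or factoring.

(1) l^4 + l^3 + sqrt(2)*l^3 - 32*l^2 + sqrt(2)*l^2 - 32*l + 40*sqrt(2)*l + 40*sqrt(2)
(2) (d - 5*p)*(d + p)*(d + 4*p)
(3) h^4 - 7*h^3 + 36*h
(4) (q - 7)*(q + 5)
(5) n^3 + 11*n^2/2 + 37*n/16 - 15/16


(1) = (l + 1)*(l - 2*sqrt(2))^2*(l + 5*sqrt(2))
(2) = d^3 - 21*d*p^2 - 20*p^3
(3) = h*(h - 6)*(h - 3)*(h + 2)
(4) = q^2 - 2*q - 35
(5) = (n - 1/4)*(n + 3/4)*(n + 5)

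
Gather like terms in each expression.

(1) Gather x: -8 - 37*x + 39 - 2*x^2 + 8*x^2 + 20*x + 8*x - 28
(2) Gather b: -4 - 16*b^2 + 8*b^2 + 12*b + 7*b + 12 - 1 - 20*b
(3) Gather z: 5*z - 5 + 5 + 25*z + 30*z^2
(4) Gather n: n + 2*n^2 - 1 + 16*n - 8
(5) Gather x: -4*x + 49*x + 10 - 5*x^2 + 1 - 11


(1) = 6*x^2 - 9*x + 3
(2) = -8*b^2 - b + 7
(3) = 30*z^2 + 30*z
(4) = 2*n^2 + 17*n - 9
(5) = -5*x^2 + 45*x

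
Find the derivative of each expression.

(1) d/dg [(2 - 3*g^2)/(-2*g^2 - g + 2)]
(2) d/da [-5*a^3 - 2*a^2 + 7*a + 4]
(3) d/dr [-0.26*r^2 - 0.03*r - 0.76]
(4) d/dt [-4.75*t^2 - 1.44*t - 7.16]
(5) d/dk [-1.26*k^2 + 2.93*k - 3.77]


(1) = (3*g^2 - 4*g + 2)/(4*g^4 + 4*g^3 - 7*g^2 - 4*g + 4)
(2) = -15*a^2 - 4*a + 7
(3) = -0.52*r - 0.03
(4) = -9.5*t - 1.44
(5) = 2.93 - 2.52*k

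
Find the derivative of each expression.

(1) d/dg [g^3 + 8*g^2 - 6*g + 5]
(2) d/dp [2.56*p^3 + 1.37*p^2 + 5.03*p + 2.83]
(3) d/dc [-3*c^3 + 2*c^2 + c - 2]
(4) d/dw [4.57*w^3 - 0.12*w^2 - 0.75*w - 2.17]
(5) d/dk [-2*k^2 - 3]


(1) = 3*g^2 + 16*g - 6
(2) = 7.68*p^2 + 2.74*p + 5.03
(3) = -9*c^2 + 4*c + 1
(4) = 13.71*w^2 - 0.24*w - 0.75
(5) = -4*k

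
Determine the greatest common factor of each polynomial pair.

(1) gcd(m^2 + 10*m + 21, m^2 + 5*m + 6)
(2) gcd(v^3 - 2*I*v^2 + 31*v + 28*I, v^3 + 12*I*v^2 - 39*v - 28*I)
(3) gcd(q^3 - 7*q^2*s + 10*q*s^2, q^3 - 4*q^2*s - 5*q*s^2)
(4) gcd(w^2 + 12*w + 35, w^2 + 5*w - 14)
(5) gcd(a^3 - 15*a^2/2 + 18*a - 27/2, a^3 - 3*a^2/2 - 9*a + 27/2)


(1) = gcd((m + 3)*(m + 7), (m + 2)*(m + 3)) = m + 3
(2) = gcd((v - 7*I)*(v + I)*(v + 4*I), (v + I)*(v + 4*I)*(v + 7*I)) = v^2 + 5*I*v - 4
(3) = q^2 - 5*q*s
(4) = gcd((w + 5)*(w + 7), (w - 2)*(w + 7)) = w + 7
(5) = a^2 - 9*a/2 + 9/2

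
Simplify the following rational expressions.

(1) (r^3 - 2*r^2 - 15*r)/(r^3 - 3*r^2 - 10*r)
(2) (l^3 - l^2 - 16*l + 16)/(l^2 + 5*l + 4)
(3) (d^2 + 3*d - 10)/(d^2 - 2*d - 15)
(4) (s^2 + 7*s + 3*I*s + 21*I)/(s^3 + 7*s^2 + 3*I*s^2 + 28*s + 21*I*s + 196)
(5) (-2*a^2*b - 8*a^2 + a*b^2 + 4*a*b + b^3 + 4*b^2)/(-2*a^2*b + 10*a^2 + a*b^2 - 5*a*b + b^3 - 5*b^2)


(1) = (r + 3)/(r + 2)
(2) = (l^2 - 5*l + 4)/(l + 1)
(3) = (d^2 + 3*d - 10)/(d^2 - 2*d - 15)
(4) = (s + 3*I)/(s^2 + 3*I*s + 28)
(5) = (b + 4)/(b - 5)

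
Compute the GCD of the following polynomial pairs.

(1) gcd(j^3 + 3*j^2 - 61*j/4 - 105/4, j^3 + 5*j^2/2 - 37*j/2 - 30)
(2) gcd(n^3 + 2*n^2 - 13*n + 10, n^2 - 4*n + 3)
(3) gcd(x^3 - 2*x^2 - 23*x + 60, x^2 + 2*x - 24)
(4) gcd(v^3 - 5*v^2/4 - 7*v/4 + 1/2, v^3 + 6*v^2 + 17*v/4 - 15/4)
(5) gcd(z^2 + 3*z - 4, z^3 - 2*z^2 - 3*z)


(1) = gcd((j - 7/2)*(j + 3/2)*(j + 5), (j - 4)*(j + 3/2)*(j + 5)) = j^2 + 13*j/2 + 15/2
(2) = n - 1
(3) = x - 4
(4) = gcd((v - 2)*(v - 1/4)*(v + 1), (v - 1/2)*(v + 3/2)*(v + 5)) = 1
(5) = gcd((z - 1)*(z + 4), z*(z - 3)*(z + 1)) = 1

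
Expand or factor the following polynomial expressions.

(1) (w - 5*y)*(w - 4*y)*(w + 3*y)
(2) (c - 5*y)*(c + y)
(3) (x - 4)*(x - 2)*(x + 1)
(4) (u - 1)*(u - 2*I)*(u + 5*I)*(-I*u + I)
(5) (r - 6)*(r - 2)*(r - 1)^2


(1) = w^3 - 6*w^2*y - 7*w*y^2 + 60*y^3
(2) = c^2 - 4*c*y - 5*y^2
(3) = x^3 - 5*x^2 + 2*x + 8
(4) = -I*u^4 + 3*u^3 + 2*I*u^3 - 6*u^2 - 11*I*u^2 + 3*u + 20*I*u - 10*I
(5) = r^4 - 10*r^3 + 29*r^2 - 32*r + 12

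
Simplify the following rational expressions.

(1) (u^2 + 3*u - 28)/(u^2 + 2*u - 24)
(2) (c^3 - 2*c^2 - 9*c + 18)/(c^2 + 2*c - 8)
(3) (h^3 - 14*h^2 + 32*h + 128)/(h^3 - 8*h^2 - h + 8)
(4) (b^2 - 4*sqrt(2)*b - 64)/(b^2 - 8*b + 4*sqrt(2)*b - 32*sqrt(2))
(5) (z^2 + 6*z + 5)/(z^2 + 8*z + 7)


(1) = (u + 7)/(u + 6)
(2) = (c^2 - 9)/(c + 4)
(3) = (h^2 - 6*h - 16)/(h^2 - 1)
(4) = (b - 8*sqrt(2))/(b - 8)
(5) = (z + 5)/(z + 7)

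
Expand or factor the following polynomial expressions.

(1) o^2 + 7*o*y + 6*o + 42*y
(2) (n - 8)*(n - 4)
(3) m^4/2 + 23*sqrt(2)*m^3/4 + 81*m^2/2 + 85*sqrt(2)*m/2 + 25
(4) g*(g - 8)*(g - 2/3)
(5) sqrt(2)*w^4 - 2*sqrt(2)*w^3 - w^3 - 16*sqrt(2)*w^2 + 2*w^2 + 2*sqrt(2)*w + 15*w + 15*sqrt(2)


(1) = (o + 6)*(o + 7*y)
(2) = n^2 - 12*n + 32
(3) = (m + 5*sqrt(2))^2*(sqrt(2)*m/2 + 1/2)*(sqrt(2)*m/2 + 1)
(4) = g^3 - 26*g^2/3 + 16*g/3
(5) = (w - 5)*(w + 3)*(w - sqrt(2))*(sqrt(2)*w + 1)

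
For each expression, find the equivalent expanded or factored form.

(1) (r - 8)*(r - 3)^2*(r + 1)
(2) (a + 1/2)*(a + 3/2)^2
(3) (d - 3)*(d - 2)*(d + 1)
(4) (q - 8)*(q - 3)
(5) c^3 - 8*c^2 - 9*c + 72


(1) = r^4 - 13*r^3 + 43*r^2 - 15*r - 72
(2) = a^3 + 7*a^2/2 + 15*a/4 + 9/8
(3) = d^3 - 4*d^2 + d + 6
(4) = q^2 - 11*q + 24
(5) = (c - 8)*(c - 3)*(c + 3)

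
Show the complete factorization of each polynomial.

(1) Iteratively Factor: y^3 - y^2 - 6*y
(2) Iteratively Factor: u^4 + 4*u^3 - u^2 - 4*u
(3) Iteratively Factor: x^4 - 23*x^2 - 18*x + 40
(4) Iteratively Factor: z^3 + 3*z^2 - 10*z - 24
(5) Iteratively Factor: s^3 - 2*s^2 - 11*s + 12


(1) = (y - 3)*(y^2 + 2*y) = (y - 3)*(y + 2)*(y)
(2) = (u - 1)*(u^3 + 5*u^2 + 4*u) = (u - 1)*(u + 1)*(u^2 + 4*u) = (u - 1)*(u + 1)*(u + 4)*(u)
(3) = (x - 1)*(x^3 + x^2 - 22*x - 40) = (x - 5)*(x - 1)*(x^2 + 6*x + 8) = (x - 5)*(x - 1)*(x + 2)*(x + 4)
(4) = (z - 3)*(z^2 + 6*z + 8) = (z - 3)*(z + 2)*(z + 4)
(5) = (s - 4)*(s^2 + 2*s - 3) = (s - 4)*(s + 3)*(s - 1)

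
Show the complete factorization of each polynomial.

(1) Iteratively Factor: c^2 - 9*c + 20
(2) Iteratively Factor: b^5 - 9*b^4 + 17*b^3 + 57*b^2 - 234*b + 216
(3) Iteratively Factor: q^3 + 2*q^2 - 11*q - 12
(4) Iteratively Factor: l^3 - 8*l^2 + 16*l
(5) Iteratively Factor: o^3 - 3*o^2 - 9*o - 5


(1) = (c - 5)*(c - 4)
(2) = (b - 3)*(b^4 - 6*b^3 - b^2 + 54*b - 72) = (b - 3)*(b + 3)*(b^3 - 9*b^2 + 26*b - 24) = (b - 3)*(b - 2)*(b + 3)*(b^2 - 7*b + 12) = (b - 4)*(b - 3)*(b - 2)*(b + 3)*(b - 3)
(3) = (q + 1)*(q^2 + q - 12) = (q - 3)*(q + 1)*(q + 4)
(4) = (l)*(l^2 - 8*l + 16) = l*(l - 4)*(l - 4)
(5) = (o + 1)*(o^2 - 4*o - 5) = (o - 5)*(o + 1)*(o + 1)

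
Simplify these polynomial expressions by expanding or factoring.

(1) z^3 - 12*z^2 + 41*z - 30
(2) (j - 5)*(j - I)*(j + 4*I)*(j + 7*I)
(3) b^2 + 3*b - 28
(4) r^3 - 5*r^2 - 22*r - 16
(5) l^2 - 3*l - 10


(1) = (z - 6)*(z - 5)*(z - 1)
(2) = j^4 - 5*j^3 + 10*I*j^3 - 17*j^2 - 50*I*j^2 + 85*j + 28*I*j - 140*I
(3) = (b - 4)*(b + 7)
(4) = (r - 8)*(r + 1)*(r + 2)
(5) = (l - 5)*(l + 2)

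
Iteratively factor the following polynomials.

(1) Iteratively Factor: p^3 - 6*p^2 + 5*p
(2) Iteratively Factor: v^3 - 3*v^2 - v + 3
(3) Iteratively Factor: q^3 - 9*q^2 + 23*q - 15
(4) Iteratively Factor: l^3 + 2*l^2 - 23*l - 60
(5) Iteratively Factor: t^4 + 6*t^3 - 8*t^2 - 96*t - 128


(1) = (p - 1)*(p^2 - 5*p) = (p - 5)*(p - 1)*(p)
(2) = (v + 1)*(v^2 - 4*v + 3) = (v - 1)*(v + 1)*(v - 3)
(3) = (q - 1)*(q^2 - 8*q + 15) = (q - 5)*(q - 1)*(q - 3)
(4) = (l + 4)*(l^2 - 2*l - 15) = (l - 5)*(l + 4)*(l + 3)
(5) = (t + 2)*(t^3 + 4*t^2 - 16*t - 64) = (t - 4)*(t + 2)*(t^2 + 8*t + 16) = (t - 4)*(t + 2)*(t + 4)*(t + 4)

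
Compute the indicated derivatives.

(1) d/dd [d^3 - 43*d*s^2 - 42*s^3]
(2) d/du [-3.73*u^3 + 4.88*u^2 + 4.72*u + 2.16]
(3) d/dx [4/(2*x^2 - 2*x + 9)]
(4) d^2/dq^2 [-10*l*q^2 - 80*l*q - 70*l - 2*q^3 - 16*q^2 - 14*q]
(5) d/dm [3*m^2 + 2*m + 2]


(1) = 3*d^2 - 43*s^2
(2) = -11.19*u^2 + 9.76*u + 4.72
(3) = 8*(1 - 2*x)/(2*x^2 - 2*x + 9)^2
(4) = -20*l - 12*q - 32
(5) = 6*m + 2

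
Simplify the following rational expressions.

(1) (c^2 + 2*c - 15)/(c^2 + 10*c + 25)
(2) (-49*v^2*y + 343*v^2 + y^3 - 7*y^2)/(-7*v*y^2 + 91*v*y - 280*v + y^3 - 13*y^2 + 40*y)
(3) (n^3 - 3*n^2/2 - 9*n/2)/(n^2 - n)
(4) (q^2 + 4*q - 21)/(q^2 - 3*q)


(1) = (c - 3)/(c + 5)
(2) = (7*v*y - 49*v + y^2 - 7*y)/(y^2 - 13*y + 40)
(3) = (2*n^2 - 3*n - 9)/(2*n - 2)
(4) = (q + 7)/q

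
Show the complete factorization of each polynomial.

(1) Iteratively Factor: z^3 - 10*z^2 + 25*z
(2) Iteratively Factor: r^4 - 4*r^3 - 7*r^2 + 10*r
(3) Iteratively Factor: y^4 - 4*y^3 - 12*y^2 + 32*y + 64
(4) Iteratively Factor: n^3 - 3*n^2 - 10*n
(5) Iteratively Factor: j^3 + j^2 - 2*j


(1) = (z - 5)*(z^2 - 5*z) = z*(z - 5)*(z - 5)
(2) = (r + 2)*(r^3 - 6*r^2 + 5*r) = r*(r + 2)*(r^2 - 6*r + 5) = r*(r - 1)*(r + 2)*(r - 5)
(3) = (y - 4)*(y^3 - 12*y - 16) = (y - 4)*(y + 2)*(y^2 - 2*y - 8) = (y - 4)^2*(y + 2)*(y + 2)
(4) = (n)*(n^2 - 3*n - 10) = n*(n - 5)*(n + 2)
(5) = (j)*(j^2 + j - 2) = j*(j - 1)*(j + 2)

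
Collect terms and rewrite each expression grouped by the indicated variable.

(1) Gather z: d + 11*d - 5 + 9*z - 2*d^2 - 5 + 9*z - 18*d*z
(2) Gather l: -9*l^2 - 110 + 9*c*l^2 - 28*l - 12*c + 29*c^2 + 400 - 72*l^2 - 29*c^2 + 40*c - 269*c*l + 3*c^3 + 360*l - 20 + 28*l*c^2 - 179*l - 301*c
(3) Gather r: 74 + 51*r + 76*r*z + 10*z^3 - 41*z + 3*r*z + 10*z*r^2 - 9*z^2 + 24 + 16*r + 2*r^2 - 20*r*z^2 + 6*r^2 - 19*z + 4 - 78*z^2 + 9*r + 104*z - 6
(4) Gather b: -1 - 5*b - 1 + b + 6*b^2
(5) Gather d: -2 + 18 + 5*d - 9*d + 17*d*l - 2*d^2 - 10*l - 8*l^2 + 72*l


(1) = -2*d^2 + 12*d + z*(18 - 18*d) - 10
(2) = 3*c^3 - 273*c + l^2*(9*c - 81) + l*(28*c^2 - 269*c + 153) + 270
(3) = r^2*(10*z + 8) + r*(-20*z^2 + 79*z + 76) + 10*z^3 - 87*z^2 + 44*z + 96
(4) = 6*b^2 - 4*b - 2
(5) = -2*d^2 + d*(17*l - 4) - 8*l^2 + 62*l + 16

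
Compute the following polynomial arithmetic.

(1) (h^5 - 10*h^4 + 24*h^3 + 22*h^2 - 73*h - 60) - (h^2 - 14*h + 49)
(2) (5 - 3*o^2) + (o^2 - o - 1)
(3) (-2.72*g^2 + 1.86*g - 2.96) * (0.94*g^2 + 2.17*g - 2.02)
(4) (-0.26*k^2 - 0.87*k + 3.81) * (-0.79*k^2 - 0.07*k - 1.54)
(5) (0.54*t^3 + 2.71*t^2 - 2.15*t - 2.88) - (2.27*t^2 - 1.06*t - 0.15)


(1) = h^5 - 10*h^4 + 24*h^3 + 21*h^2 - 59*h - 109
(2) = -2*o^2 - o + 4
(3) = -2.5568*g^4 - 4.154*g^3 + 6.7482*g^2 - 10.1804*g + 5.9792
(4) = 0.2054*k^4 + 0.7055*k^3 - 2.5486*k^2 + 1.0731*k - 5.8674
(5) = 0.54*t^3 + 0.44*t^2 - 1.09*t - 2.73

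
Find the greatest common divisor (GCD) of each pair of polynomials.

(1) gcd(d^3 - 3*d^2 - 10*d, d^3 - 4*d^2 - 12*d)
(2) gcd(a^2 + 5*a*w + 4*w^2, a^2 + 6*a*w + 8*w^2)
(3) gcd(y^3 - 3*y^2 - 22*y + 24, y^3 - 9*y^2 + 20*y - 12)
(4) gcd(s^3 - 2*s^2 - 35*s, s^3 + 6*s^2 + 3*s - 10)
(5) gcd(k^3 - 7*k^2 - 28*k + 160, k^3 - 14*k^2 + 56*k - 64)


(1) = gcd(d*(d - 5)*(d + 2), d*(d - 6)*(d + 2)) = d^2 + 2*d
(2) = a + 4*w
(3) = gcd((y - 6)*(y - 1)*(y + 4), (y - 6)*(y - 2)*(y - 1)) = y^2 - 7*y + 6
(4) = gcd(s*(s - 7)*(s + 5), (s - 1)*(s + 2)*(s + 5)) = s + 5
(5) = k^2 - 12*k + 32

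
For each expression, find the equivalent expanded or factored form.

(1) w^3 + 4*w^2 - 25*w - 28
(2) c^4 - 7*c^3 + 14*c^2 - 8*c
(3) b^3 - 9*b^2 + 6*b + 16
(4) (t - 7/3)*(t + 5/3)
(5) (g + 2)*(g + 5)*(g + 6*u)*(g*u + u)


(1) = (w - 4)*(w + 1)*(w + 7)
(2) = c*(c - 4)*(c - 2)*(c - 1)
(3) = (b - 8)*(b - 2)*(b + 1)
(4) = t^2 - 2*t/3 - 35/9
(5) = g^4*u + 6*g^3*u^2 + 8*g^3*u + 48*g^2*u^2 + 17*g^2*u + 102*g*u^2 + 10*g*u + 60*u^2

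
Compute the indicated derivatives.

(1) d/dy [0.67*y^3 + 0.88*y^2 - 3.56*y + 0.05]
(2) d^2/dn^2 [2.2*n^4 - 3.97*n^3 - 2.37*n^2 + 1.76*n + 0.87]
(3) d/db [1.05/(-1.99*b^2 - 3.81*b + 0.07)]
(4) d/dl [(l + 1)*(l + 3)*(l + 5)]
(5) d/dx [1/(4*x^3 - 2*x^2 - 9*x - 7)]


(1) = 2.01*y^2 + 1.76*y - 3.56
(2) = 26.4*n^2 - 23.82*n - 4.74
(3) = (4.179*b + 4.0005)/(1.99*b^2 + 3.81*b - 0.07)^2
(4) = 3*l^2 + 18*l + 23
(5) = (-12*x^2 + 4*x + 9)/(-4*x^3 + 2*x^2 + 9*x + 7)^2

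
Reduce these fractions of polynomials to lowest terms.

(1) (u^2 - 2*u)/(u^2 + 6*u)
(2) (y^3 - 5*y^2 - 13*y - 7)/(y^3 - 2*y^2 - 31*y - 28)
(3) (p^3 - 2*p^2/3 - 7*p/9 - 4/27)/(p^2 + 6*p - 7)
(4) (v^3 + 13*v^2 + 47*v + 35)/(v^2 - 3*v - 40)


(1) = (u - 2)/(u + 6)
(2) = (y + 1)/(y + 4)
(3) = (27*p^3 - 18*p^2 - 21*p - 4)/(27*p^2 + 162*p - 189)
(4) = (v^2 + 8*v + 7)/(v - 8)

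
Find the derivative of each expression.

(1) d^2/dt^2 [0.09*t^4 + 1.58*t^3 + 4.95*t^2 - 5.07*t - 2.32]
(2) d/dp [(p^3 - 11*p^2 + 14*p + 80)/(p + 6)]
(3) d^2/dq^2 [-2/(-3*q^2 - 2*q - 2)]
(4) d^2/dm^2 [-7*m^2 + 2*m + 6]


(1) = 1.08*t^2 + 9.48*t + 9.9
(2) = (2*p^3 + 7*p^2 - 132*p + 4)/(p^2 + 12*p + 36)
(3) = 4*(-9*q^2 - 6*q + 4*(3*q + 1)^2 - 6)/(3*q^2 + 2*q + 2)^3
(4) = -14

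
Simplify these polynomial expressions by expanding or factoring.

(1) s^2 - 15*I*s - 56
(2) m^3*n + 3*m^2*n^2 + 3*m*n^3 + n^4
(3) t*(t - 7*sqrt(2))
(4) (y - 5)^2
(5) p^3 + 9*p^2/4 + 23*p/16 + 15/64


(1) = (s - 8*I)*(s - 7*I)
(2) = n*(m + n)^3
(3) = t^2 - 7*sqrt(2)*t
(4) = y^2 - 10*y + 25
(5) = (p + 1/4)*(p + 3/4)*(p + 5/4)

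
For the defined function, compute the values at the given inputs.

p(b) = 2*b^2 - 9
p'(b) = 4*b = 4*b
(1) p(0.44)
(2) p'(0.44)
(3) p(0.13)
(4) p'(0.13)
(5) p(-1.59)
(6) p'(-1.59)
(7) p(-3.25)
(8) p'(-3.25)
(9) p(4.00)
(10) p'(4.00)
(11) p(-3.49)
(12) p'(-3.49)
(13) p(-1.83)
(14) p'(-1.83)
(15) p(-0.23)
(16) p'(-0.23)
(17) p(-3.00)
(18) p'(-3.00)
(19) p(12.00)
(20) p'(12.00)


(1) = -8.61
(2) = 1.76
(3) = -8.97
(4) = 0.52
(5) = -3.94
(6) = -6.36
(7) = 12.12
(8) = -13.00
(9) = 23.00
(10) = 16.00
(11) = 15.36
(12) = -13.96
(13) = -2.30
(14) = -7.32
(15) = -8.89
(16) = -0.92
(17) = 9.00
(18) = -12.00
(19) = 279.00
(20) = 48.00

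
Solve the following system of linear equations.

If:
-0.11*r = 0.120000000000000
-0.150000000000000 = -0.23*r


Then:
No Solution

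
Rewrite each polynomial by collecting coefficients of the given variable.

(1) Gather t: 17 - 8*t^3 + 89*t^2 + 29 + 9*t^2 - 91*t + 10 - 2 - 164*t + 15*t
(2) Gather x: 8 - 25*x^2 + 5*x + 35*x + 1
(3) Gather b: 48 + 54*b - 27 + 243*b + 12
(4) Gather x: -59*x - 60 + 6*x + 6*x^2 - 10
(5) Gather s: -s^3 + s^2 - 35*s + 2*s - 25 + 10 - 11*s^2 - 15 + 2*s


(1) = -8*t^3 + 98*t^2 - 240*t + 54
(2) = -25*x^2 + 40*x + 9
(3) = 297*b + 33
(4) = 6*x^2 - 53*x - 70
(5) = -s^3 - 10*s^2 - 31*s - 30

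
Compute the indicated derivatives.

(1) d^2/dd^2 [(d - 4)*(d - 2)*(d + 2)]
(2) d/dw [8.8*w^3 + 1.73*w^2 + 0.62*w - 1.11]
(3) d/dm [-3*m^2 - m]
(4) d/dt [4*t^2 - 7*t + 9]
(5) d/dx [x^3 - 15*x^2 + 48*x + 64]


(1) = 6*d - 8
(2) = 26.4*w^2 + 3.46*w + 0.62
(3) = -6*m - 1
(4) = 8*t - 7
(5) = 3*x^2 - 30*x + 48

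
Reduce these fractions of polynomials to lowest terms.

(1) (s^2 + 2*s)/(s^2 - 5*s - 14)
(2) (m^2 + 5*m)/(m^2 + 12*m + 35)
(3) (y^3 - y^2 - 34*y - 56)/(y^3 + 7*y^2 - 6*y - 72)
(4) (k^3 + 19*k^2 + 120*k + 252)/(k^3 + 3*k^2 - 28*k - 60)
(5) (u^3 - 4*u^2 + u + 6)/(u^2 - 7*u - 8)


(1) = s/(s - 7)
(2) = m/(m + 7)
(3) = (y^2 - 5*y - 14)/(y^2 + 3*y - 18)
(4) = (k^2 + 13*k + 42)/(k^2 - 3*k - 10)
(5) = (u^2 - 5*u + 6)/(u - 8)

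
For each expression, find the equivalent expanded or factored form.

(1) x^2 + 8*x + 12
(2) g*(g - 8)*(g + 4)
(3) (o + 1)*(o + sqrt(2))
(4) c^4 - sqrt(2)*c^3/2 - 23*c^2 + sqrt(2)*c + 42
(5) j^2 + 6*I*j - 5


(1) = (x + 2)*(x + 6)
(2) = g^3 - 4*g^2 - 32*g
(3) = o^2 + o + sqrt(2)*o + sqrt(2)
(4) = (c - 7*sqrt(2)/2)*(c - sqrt(2))*(c + sqrt(2))*(c + 3*sqrt(2))
(5) = (j + I)*(j + 5*I)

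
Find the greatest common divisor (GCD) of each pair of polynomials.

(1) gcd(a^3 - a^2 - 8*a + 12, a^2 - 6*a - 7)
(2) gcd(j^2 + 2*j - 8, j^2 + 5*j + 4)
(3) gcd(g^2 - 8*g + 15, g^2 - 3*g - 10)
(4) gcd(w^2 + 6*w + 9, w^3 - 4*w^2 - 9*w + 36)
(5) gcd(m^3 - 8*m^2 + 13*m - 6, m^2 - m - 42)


(1) = gcd((a - 2)^2*(a + 3), (a - 7)*(a + 1)) = 1
(2) = j + 4
(3) = gcd((g - 5)*(g - 3), (g - 5)*(g + 2)) = g - 5
(4) = w + 3
(5) = gcd((m - 6)*(m - 1)^2, (m - 7)*(m + 6)) = 1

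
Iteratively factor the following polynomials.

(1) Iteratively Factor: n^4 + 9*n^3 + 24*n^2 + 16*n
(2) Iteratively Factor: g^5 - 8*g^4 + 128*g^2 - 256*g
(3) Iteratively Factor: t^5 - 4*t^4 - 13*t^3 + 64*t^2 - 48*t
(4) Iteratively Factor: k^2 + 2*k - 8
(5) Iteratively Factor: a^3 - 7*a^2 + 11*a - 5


(1) = (n)*(n^3 + 9*n^2 + 24*n + 16) = n*(n + 4)*(n^2 + 5*n + 4) = n*(n + 1)*(n + 4)*(n + 4)
(2) = (g - 4)*(g^4 - 4*g^3 - 16*g^2 + 64*g) = (g - 4)^2*(g^3 - 16*g) = (g - 4)^2*(g + 4)*(g^2 - 4*g) = (g - 4)^3*(g + 4)*(g)
(3) = (t)*(t^4 - 4*t^3 - 13*t^2 + 64*t - 48) = t*(t - 4)*(t^3 - 13*t + 12) = t*(t - 4)*(t - 3)*(t^2 + 3*t - 4) = t*(t - 4)*(t - 3)*(t - 1)*(t + 4)
(4) = (k - 2)*(k + 4)
(5) = (a - 1)*(a^2 - 6*a + 5) = (a - 5)*(a - 1)*(a - 1)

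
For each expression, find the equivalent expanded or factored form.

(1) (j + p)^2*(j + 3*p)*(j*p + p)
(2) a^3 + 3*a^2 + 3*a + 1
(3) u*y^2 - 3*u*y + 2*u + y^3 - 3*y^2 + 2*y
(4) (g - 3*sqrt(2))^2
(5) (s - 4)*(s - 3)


(1) = j^4*p + 5*j^3*p^2 + j^3*p + 7*j^2*p^3 + 5*j^2*p^2 + 3*j*p^4 + 7*j*p^3 + 3*p^4
(2) = (a + 1)^3
(3) = (u + y)*(y - 2)*(y - 1)
(4) = g^2 - 6*sqrt(2)*g + 18
(5) = s^2 - 7*s + 12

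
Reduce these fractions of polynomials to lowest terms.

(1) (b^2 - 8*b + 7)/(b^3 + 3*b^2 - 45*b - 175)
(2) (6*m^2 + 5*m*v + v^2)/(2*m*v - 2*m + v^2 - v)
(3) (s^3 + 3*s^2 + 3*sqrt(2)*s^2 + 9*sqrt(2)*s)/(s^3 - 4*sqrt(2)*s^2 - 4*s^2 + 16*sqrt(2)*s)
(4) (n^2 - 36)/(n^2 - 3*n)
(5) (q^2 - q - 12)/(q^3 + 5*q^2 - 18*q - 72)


(1) = (b - 1)/(b^2 + 10*b + 25)
(2) = (3*m + v)/(v - 1)
(3) = (s^2 + s*(3 + 3*sqrt(2)) + 9*sqrt(2))/(s^2 + s*(-4*sqrt(2) - 4) + 16*sqrt(2))
(4) = (n^2 - 36)/(n^2 - 3*n)
(5) = 1/(q + 6)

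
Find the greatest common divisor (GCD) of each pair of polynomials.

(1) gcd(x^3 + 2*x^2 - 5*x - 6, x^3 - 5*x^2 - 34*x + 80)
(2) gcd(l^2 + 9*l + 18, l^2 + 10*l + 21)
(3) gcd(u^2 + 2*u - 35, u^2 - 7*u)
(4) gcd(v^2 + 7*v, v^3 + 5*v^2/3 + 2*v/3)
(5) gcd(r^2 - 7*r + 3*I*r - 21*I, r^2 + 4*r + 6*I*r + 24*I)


(1) = gcd((x - 2)*(x + 1)*(x + 3), (x - 8)*(x - 2)*(x + 5)) = x - 2
(2) = gcd((l + 3)*(l + 6), (l + 3)*(l + 7)) = l + 3
(3) = gcd((u - 5)*(u + 7), u*(u - 7)) = 1
(4) = v
(5) = gcd((r - 7)*(r + 3*I), (r + 4)*(r + 6*I)) = 1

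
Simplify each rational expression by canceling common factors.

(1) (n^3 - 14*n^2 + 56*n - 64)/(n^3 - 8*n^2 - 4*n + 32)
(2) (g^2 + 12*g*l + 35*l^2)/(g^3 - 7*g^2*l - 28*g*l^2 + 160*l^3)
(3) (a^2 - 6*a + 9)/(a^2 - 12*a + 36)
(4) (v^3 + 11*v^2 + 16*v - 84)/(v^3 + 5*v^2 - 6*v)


(1) = (n - 4)/(n + 2)
(2) = (g + 7*l)/(g^2 - 12*g*l + 32*l^2)
(3) = (a^2 - 6*a + 9)/(a^2 - 12*a + 36)
(4) = (v^2 + 5*v - 14)/(v^2 - v)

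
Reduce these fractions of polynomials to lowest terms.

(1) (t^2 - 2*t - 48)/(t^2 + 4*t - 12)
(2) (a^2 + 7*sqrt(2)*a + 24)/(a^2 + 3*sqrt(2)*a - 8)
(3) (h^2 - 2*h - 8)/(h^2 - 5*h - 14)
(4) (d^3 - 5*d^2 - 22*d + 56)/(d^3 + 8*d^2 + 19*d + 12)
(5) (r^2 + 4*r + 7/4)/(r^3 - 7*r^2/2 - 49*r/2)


(1) = (t - 8)/(t - 2)
(2) = (a + 3*sqrt(2))/(a - sqrt(2))
(3) = (h - 4)/(h - 7)
(4) = (d^2 - 9*d + 14)/(d^2 + 4*d + 3)
(5) = (2*r + 1)/(2*r^2 - 14*r)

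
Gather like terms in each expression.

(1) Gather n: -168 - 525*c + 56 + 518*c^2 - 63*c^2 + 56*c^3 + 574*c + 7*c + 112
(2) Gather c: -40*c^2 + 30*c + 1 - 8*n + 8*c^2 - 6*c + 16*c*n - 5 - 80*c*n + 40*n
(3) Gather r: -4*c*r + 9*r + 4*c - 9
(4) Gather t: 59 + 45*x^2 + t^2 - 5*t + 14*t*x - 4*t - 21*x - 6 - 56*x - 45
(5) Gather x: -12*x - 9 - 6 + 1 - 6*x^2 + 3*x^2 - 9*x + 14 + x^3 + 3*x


(1) = 56*c^3 + 455*c^2 + 56*c
(2) = -32*c^2 + c*(24 - 64*n) + 32*n - 4
(3) = 4*c + r*(9 - 4*c) - 9
(4) = t^2 + t*(14*x - 9) + 45*x^2 - 77*x + 8
(5) = x^3 - 3*x^2 - 18*x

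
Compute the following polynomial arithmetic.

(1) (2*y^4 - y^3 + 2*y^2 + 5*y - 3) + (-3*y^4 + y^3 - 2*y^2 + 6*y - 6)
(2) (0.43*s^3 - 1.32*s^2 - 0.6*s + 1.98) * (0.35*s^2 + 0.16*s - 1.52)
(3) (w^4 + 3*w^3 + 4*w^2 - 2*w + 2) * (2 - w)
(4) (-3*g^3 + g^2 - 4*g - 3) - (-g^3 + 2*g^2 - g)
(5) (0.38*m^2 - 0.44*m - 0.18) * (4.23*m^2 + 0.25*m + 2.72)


(1) = -y^4 + 11*y - 9
(2) = 0.1505*s^5 - 0.3932*s^4 - 1.0748*s^3 + 2.6034*s^2 + 1.2288*s - 3.0096
(3) = -w^5 - w^4 + 2*w^3 + 10*w^2 - 6*w + 4
(4) = -2*g^3 - g^2 - 3*g - 3
(5) = 1.6074*m^4 - 1.7662*m^3 + 0.1622*m^2 - 1.2418*m - 0.4896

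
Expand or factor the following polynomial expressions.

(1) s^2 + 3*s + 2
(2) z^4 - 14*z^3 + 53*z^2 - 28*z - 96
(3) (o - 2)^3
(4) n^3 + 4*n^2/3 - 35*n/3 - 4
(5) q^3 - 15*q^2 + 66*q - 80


(1) = (s + 1)*(s + 2)
(2) = (z - 8)*(z - 4)*(z - 3)*(z + 1)
(3) = o^3 - 6*o^2 + 12*o - 8
(4) = (n - 3)*(n + 1/3)*(n + 4)
(5) = (q - 8)*(q - 5)*(q - 2)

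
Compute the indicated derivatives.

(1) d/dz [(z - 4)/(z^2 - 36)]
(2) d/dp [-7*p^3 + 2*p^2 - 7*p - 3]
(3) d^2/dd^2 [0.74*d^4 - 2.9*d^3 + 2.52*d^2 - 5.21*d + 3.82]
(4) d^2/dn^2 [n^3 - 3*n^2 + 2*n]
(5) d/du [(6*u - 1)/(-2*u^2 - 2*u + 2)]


(1) = (z^2 - 2*z*(z - 4) - 36)/(z^2 - 36)^2
(2) = -21*p^2 + 4*p - 7
(3) = 8.88*d^2 - 17.4*d + 5.04
(4) = 6*n - 6
(5) = (-6*u^2 - 6*u + (2*u + 1)*(6*u - 1) + 6)/(2*(u^2 + u - 1)^2)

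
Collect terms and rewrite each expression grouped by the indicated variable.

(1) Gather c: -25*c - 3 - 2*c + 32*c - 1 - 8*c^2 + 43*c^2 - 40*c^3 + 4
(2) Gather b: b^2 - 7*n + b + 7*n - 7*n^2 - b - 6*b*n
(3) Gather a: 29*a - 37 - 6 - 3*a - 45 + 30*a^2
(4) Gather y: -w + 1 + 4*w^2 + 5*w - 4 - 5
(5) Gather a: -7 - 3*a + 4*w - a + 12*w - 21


(1) = -40*c^3 + 35*c^2 + 5*c
(2) = b^2 - 6*b*n - 7*n^2
(3) = 30*a^2 + 26*a - 88
(4) = 4*w^2 + 4*w - 8
(5) = -4*a + 16*w - 28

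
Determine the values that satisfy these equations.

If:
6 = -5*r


Then:
r = -6/5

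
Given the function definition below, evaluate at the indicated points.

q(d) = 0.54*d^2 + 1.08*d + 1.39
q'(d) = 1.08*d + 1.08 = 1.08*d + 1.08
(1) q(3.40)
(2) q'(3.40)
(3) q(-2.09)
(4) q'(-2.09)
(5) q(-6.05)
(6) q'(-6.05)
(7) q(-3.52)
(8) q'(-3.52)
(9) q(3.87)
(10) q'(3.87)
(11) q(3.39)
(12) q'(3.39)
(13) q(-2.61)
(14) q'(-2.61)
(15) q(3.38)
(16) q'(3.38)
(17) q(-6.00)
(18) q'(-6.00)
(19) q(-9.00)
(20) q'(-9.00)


(1) = 11.30
(2) = 4.75
(3) = 1.49
(4) = -1.18
(5) = 14.62
(6) = -5.45
(7) = 4.28
(8) = -2.72
(9) = 13.66
(10) = 5.26
(11) = 11.26
(12) = 4.74
(13) = 2.25
(14) = -1.74
(15) = 11.21
(16) = 4.73
(17) = 14.35
(18) = -5.40
(19) = 35.41
(20) = -8.64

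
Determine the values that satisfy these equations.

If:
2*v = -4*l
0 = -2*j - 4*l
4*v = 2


Then:
j = 1/2
l = -1/4
v = 1/2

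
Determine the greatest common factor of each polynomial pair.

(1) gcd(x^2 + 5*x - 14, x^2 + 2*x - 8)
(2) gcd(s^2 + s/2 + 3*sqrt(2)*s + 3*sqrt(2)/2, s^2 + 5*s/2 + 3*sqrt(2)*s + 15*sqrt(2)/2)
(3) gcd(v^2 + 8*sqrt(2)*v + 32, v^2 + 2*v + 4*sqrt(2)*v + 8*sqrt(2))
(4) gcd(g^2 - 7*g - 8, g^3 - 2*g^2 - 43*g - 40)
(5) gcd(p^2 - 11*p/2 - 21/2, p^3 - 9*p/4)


(1) = gcd((x - 2)*(x + 7), (x - 2)*(x + 4)) = x - 2
(2) = gcd((s + 1/2)*(s + 3*sqrt(2)), (s + 5/2)*(s + 3*sqrt(2))) = s + 3*sqrt(2)
(3) = gcd((v + 4*sqrt(2))^2, (v + 2)*(v + 4*sqrt(2))) = v + 4*sqrt(2)
(4) = g^2 - 7*g - 8
(5) = gcd((p - 7)*(p + 3/2), p*(p - 3/2)*(p + 3/2)) = p + 3/2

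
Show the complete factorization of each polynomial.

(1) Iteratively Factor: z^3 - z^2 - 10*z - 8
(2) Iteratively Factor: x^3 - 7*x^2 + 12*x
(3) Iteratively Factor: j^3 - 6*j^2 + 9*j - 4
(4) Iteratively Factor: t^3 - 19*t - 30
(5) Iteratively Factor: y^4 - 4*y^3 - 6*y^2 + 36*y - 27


(1) = (z + 1)*(z^2 - 2*z - 8) = (z - 4)*(z + 1)*(z + 2)
(2) = (x - 3)*(x^2 - 4*x) = (x - 4)*(x - 3)*(x)
(3) = (j - 4)*(j^2 - 2*j + 1) = (j - 4)*(j - 1)*(j - 1)
(4) = (t + 2)*(t^2 - 2*t - 15) = (t + 2)*(t + 3)*(t - 5)
(5) = (y - 3)*(y^3 - y^2 - 9*y + 9) = (y - 3)*(y + 3)*(y^2 - 4*y + 3) = (y - 3)^2*(y + 3)*(y - 1)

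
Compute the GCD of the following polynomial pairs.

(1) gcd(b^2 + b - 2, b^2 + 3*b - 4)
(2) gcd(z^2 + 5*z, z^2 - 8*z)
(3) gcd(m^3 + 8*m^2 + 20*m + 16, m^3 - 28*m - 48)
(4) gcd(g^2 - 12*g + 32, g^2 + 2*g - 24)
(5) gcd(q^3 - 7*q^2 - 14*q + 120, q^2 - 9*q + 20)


(1) = gcd((b - 1)*(b + 2), (b - 1)*(b + 4)) = b - 1
(2) = gcd(z*(z + 5), z*(z - 8)) = z
(3) = m^2 + 6*m + 8
(4) = g - 4
(5) = q - 5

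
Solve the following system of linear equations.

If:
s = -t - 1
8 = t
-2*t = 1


Then:
No Solution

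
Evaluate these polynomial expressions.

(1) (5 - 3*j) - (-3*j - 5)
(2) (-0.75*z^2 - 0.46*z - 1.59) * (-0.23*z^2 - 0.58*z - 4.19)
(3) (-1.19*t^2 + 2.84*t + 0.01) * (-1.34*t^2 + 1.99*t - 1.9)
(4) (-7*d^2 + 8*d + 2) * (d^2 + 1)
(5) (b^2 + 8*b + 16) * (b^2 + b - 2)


(1) = 10
(2) = 0.1725*z^4 + 0.5408*z^3 + 3.775*z^2 + 2.8496*z + 6.6621
(3) = 1.5946*t^4 - 6.1737*t^3 + 7.8992*t^2 - 5.3761*t - 0.019
(4) = -7*d^4 + 8*d^3 - 5*d^2 + 8*d + 2
(5) = b^4 + 9*b^3 + 22*b^2 - 32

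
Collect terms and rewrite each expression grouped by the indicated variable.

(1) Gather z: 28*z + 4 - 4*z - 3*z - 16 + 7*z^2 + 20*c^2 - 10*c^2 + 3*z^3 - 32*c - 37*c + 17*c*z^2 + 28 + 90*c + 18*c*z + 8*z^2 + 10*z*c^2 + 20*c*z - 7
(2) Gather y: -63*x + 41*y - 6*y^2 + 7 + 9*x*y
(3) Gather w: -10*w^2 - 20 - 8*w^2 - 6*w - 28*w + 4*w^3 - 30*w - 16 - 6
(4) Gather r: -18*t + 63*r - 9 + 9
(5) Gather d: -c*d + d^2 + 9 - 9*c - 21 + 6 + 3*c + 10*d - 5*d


(1) = 10*c^2 + 21*c + 3*z^3 + z^2*(17*c + 15) + z*(10*c^2 + 38*c + 21) + 9
(2) = -63*x - 6*y^2 + y*(9*x + 41) + 7
(3) = 4*w^3 - 18*w^2 - 64*w - 42
(4) = 63*r - 18*t
(5) = -6*c + d^2 + d*(5 - c) - 6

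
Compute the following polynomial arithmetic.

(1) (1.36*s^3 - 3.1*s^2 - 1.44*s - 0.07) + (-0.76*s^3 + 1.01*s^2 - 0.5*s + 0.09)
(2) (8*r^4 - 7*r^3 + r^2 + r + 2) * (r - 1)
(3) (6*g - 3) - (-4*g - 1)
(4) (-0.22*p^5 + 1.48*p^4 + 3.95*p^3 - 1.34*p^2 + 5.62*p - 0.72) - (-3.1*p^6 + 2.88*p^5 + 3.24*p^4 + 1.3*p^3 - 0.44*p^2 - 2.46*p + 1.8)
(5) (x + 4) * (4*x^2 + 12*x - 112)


(1) = 0.6*s^3 - 2.09*s^2 - 1.94*s + 0.02
(2) = 8*r^5 - 15*r^4 + 8*r^3 + r - 2
(3) = 10*g - 2
(4) = 3.1*p^6 - 3.1*p^5 - 1.76*p^4 + 2.65*p^3 - 0.9*p^2 + 8.08*p - 2.52
(5) = 4*x^3 + 28*x^2 - 64*x - 448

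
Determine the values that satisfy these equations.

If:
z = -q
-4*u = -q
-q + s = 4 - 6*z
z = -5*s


Then:
q = -10/17
s = -2/17
u = -5/34
z = 10/17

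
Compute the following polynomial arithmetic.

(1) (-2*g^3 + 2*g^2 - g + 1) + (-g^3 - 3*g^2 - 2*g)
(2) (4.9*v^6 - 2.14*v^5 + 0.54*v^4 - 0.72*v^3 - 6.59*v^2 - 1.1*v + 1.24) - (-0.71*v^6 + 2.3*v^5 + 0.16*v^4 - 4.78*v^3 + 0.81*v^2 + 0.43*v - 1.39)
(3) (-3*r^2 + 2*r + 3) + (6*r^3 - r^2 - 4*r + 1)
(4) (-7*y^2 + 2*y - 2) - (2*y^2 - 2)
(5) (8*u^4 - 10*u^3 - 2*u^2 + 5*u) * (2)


(1) = -3*g^3 - g^2 - 3*g + 1
(2) = 5.61*v^6 - 4.44*v^5 + 0.38*v^4 + 4.06*v^3 - 7.4*v^2 - 1.53*v + 2.63
(3) = 6*r^3 - 4*r^2 - 2*r + 4
(4) = -9*y^2 + 2*y
(5) = 16*u^4 - 20*u^3 - 4*u^2 + 10*u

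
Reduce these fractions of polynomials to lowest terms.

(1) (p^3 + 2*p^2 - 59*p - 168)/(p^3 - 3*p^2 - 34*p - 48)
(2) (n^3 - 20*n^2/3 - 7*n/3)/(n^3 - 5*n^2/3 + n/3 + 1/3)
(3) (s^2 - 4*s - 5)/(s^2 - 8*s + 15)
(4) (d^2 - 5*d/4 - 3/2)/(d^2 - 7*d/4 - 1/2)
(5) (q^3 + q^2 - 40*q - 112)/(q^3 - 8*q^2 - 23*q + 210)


(1) = (p + 7)/(p + 2)
(2) = (n^2 - 7*n)/(n^2 - 2*n + 1)
(3) = (s + 1)/(s - 3)
(4) = (4*d + 3)/(4*d + 1)
(5) = (q^2 + 8*q + 16)/(q^2 - q - 30)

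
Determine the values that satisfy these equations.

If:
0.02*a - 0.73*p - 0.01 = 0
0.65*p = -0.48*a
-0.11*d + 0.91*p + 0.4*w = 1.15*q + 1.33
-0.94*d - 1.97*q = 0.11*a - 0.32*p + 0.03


Then:
a = 0.02
d = 3.01070879746485 - 0.91172046743029*w
p = -0.01
q = 0.435034131667245*w - 1.45495459182566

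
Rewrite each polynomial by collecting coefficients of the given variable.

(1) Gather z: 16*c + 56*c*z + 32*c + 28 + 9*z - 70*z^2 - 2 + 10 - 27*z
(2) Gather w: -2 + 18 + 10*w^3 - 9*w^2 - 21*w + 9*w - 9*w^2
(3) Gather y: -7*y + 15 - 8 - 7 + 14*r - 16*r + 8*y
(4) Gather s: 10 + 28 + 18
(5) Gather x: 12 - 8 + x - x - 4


(1) = 48*c - 70*z^2 + z*(56*c - 18) + 36
(2) = 10*w^3 - 18*w^2 - 12*w + 16
(3) = -2*r + y
(4) = 56
(5) = 0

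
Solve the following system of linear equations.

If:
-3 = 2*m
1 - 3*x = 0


Then:
m = -3/2
x = 1/3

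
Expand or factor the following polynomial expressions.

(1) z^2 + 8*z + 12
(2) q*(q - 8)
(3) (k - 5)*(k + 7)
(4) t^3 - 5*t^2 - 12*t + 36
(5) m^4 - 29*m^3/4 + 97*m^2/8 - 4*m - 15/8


(1) = (z + 2)*(z + 6)
(2) = q^2 - 8*q
(3) = k^2 + 2*k - 35
(4) = (t - 6)*(t - 2)*(t + 3)
(5) = (m - 5)*(m - 3/2)*(m - 1)*(m + 1/4)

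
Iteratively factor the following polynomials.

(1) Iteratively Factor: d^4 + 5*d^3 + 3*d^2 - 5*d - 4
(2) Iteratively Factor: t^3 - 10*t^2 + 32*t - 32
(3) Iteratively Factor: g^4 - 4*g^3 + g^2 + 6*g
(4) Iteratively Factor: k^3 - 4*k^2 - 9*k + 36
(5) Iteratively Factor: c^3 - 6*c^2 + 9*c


(1) = (d + 1)*(d^3 + 4*d^2 - d - 4) = (d + 1)*(d + 4)*(d^2 - 1) = (d + 1)^2*(d + 4)*(d - 1)
(2) = (t - 4)*(t^2 - 6*t + 8) = (t - 4)*(t - 2)*(t - 4)
(3) = (g - 2)*(g^3 - 2*g^2 - 3*g) = g*(g - 2)*(g^2 - 2*g - 3) = g*(g - 3)*(g - 2)*(g + 1)
(4) = (k + 3)*(k^2 - 7*k + 12) = (k - 4)*(k + 3)*(k - 3)
(5) = (c - 3)*(c^2 - 3*c) = c*(c - 3)*(c - 3)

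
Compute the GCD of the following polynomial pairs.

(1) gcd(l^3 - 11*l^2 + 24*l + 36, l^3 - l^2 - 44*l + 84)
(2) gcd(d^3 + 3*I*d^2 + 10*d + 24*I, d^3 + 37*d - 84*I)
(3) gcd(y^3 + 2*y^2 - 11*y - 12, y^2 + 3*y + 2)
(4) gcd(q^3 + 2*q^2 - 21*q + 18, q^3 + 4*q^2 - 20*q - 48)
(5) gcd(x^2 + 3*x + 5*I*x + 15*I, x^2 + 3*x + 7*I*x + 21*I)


(1) = gcd((l - 6)^2*(l + 1), (l - 6)*(l - 2)*(l + 7)) = l - 6
(2) = d - 3*I
(3) = y + 1
(4) = q + 6
(5) = x + 3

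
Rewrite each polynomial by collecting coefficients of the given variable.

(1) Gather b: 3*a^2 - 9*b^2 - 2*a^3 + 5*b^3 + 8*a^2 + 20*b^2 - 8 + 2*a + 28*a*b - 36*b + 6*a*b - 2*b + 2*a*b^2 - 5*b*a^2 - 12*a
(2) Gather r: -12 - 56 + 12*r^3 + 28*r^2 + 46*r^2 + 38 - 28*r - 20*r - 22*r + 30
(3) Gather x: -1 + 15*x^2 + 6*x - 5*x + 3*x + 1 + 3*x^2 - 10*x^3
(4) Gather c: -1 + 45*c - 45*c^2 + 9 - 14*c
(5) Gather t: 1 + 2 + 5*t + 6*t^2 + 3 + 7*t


(1) = -2*a^3 + 11*a^2 - 10*a + 5*b^3 + b^2*(2*a + 11) + b*(-5*a^2 + 34*a - 38) - 8
(2) = 12*r^3 + 74*r^2 - 70*r
(3) = -10*x^3 + 18*x^2 + 4*x
(4) = -45*c^2 + 31*c + 8
(5) = 6*t^2 + 12*t + 6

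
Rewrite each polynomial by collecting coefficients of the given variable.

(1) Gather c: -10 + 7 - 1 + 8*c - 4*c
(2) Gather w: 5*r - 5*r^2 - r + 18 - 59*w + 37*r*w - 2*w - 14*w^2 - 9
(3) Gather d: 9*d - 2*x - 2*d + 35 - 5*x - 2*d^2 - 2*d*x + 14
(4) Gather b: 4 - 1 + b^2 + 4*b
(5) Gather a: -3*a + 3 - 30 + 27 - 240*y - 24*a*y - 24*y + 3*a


(1) = 4*c - 4
(2) = -5*r^2 + 4*r - 14*w^2 + w*(37*r - 61) + 9
(3) = -2*d^2 + d*(7 - 2*x) - 7*x + 49
(4) = b^2 + 4*b + 3
(5) = -24*a*y - 264*y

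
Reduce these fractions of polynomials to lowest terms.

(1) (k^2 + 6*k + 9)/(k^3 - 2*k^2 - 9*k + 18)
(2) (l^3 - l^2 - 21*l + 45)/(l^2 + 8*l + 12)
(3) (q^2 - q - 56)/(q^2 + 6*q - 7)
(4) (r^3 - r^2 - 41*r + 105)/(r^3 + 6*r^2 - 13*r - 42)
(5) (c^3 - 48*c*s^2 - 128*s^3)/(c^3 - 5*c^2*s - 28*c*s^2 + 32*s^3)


(1) = (k + 3)/(k^2 - 5*k + 6)
(2) = (l^3 - l^2 - 21*l + 45)/(l^2 + 8*l + 12)
(3) = (q - 8)/(q - 1)
(4) = (r - 5)/(r + 2)
(5) = (-c - 4*s)/(-c + s)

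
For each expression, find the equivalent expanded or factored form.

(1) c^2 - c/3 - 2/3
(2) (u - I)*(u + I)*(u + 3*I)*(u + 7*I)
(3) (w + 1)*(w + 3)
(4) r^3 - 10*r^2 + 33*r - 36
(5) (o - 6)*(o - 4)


(1) = (c - 1)*(c + 2/3)
(2) = u^4 + 10*I*u^3 - 20*u^2 + 10*I*u - 21
(3) = w^2 + 4*w + 3
(4) = (r - 4)*(r - 3)^2
(5) = o^2 - 10*o + 24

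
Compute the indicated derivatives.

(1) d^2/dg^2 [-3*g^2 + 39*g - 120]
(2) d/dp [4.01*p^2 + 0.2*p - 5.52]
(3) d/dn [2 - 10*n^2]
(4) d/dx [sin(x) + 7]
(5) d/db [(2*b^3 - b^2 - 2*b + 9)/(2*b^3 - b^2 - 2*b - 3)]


(1) = -6
(2) = 8.02*p + 0.2
(3) = -20*n
(4) = cos(x)
(5) = 24*(-3*b^2 + b + 1)/(-2*b^3 + b^2 + 2*b + 3)^2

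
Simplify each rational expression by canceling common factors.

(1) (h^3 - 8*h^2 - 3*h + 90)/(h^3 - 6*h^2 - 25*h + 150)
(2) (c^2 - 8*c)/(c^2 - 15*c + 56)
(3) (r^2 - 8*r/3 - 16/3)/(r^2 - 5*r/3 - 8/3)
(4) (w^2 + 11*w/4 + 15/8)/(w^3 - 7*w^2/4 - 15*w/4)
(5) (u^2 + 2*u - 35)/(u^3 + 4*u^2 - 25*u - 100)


(1) = (h + 3)/(h + 5)
(2) = c/(c - 7)
(3) = (3*r^2 - 8*r - 16)/(3*r^2 - 5*r - 8)
(4) = (2*w + 3)/(2*w^2 - 6*w)
(5) = (u + 7)/(u^2 + 9*u + 20)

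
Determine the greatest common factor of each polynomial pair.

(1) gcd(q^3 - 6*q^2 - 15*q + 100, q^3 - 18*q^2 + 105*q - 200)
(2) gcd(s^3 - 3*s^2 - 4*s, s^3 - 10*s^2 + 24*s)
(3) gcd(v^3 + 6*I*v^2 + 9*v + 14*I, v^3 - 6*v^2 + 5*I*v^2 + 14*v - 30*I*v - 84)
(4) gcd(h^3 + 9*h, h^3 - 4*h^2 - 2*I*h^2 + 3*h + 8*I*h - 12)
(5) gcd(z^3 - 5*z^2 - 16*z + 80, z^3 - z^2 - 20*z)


(1) = q^2 - 10*q + 25
(2) = s^2 - 4*s
(3) = v^2 + 5*I*v + 14
(4) = h - 3*I
(5) = gcd((z - 5)*(z - 4)*(z + 4), z*(z - 5)*(z + 4)) = z^2 - z - 20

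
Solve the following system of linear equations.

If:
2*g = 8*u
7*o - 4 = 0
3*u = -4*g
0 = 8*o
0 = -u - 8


Then:
No Solution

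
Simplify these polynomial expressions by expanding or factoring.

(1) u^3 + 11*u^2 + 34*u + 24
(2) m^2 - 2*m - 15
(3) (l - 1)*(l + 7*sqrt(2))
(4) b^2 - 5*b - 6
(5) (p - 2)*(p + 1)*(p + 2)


(1) = (u + 1)*(u + 4)*(u + 6)
(2) = (m - 5)*(m + 3)
(3) = l^2 - l + 7*sqrt(2)*l - 7*sqrt(2)
(4) = (b - 6)*(b + 1)
(5) = p^3 + p^2 - 4*p - 4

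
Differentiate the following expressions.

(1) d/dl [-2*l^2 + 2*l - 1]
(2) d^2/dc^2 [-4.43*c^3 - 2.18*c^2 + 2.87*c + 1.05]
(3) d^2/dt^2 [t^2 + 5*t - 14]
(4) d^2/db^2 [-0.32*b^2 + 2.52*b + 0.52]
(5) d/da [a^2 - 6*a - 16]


(1) = 2 - 4*l
(2) = -26.58*c - 4.36
(3) = 2
(4) = -0.640000000000000
(5) = 2*a - 6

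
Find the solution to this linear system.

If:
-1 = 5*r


Then:
r = -1/5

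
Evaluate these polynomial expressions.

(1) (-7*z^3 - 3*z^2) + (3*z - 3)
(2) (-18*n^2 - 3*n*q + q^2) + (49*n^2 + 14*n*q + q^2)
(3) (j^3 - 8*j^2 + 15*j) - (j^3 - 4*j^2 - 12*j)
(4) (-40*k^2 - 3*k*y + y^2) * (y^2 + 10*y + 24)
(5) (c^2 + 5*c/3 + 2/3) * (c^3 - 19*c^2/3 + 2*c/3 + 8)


(1) = -7*z^3 - 3*z^2 + 3*z - 3
(2) = 31*n^2 + 11*n*q + 2*q^2
(3) = -4*j^2 + 27*j
(4) = -40*k^2*y^2 - 400*k^2*y - 960*k^2 - 3*k*y^3 - 30*k*y^2 - 72*k*y + y^4 + 10*y^3 + 24*y^2
(5) = c^5 - 14*c^4/3 - 83*c^3/9 + 44*c^2/9 + 124*c/9 + 16/3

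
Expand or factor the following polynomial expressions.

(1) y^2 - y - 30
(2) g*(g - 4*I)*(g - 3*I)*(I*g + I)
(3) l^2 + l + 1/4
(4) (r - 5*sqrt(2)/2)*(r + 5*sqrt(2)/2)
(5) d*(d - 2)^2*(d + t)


(1) = (y - 6)*(y + 5)
(2) = I*g^4 + 7*g^3 + I*g^3 + 7*g^2 - 12*I*g^2 - 12*I*g
(3) = (l + 1/2)^2
(4) = r^2 - 25/2
(5) = d^4 + d^3*t - 4*d^3 - 4*d^2*t + 4*d^2 + 4*d*t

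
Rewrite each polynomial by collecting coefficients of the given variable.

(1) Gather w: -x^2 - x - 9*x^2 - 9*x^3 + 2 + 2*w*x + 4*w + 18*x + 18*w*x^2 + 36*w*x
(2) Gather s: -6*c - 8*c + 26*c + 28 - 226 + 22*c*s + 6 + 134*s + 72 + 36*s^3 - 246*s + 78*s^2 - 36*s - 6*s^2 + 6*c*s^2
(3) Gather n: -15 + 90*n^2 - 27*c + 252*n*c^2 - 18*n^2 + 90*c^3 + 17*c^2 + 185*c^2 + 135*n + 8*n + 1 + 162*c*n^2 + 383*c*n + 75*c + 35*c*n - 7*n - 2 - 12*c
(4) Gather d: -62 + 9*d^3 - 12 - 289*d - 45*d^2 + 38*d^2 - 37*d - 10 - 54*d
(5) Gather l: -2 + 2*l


(1) = w*(18*x^2 + 38*x + 4) - 9*x^3 - 10*x^2 + 17*x + 2
(2) = 12*c + 36*s^3 + s^2*(6*c + 72) + s*(22*c - 148) - 120
(3) = 90*c^3 + 202*c^2 + 36*c + n^2*(162*c + 72) + n*(252*c^2 + 418*c + 136) - 16
(4) = 9*d^3 - 7*d^2 - 380*d - 84
(5) = 2*l - 2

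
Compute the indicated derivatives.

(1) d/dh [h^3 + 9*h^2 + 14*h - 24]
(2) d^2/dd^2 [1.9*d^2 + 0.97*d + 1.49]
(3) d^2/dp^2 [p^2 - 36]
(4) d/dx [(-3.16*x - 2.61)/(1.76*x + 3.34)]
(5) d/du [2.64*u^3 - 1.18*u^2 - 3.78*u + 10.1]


(1) = 3*h^2 + 18*h + 14
(2) = 3.80000000000000
(3) = 2
(4) = (-10.491008*x - 19.909072)/(1.76*x + 3.34)^3
(5) = 7.92*u^2 - 2.36*u - 3.78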